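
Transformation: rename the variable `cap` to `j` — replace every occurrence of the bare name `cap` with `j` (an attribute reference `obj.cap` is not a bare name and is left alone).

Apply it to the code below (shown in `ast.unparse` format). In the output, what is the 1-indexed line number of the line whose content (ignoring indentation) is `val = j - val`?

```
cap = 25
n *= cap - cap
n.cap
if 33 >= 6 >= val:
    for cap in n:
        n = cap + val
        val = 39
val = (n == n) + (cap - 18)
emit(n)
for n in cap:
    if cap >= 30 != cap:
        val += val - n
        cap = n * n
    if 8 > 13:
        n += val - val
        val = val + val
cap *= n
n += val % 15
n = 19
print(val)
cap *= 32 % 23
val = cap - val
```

22

Transformed code:
j = 25
n *= j - j
n.cap
if 33 >= 6 >= val:
    for j in n:
        n = j + val
        val = 39
val = (n == n) + (j - 18)
emit(n)
for n in j:
    if j >= 30 != j:
        val += val - n
        j = n * n
    if 8 > 13:
        n += val - val
        val = val + val
j *= n
n += val % 15
n = 19
print(val)
j *= 32 % 23
val = j - val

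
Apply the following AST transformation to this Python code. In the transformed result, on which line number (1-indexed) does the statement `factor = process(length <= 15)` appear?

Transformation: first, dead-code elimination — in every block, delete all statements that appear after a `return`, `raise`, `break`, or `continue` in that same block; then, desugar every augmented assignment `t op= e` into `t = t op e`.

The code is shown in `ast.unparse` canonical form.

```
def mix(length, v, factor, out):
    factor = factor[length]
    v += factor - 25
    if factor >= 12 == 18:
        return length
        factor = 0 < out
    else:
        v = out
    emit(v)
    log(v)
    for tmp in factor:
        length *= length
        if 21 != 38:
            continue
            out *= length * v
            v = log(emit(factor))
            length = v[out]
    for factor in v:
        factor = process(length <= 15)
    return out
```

Transformed code:
def mix(length, v, factor, out):
    factor = factor[length]
    v = v + (factor - 25)
    if factor >= 12 == 18:
        return length
    else:
        v = out
    emit(v)
    log(v)
    for tmp in factor:
        length = length * length
        if 21 != 38:
            continue
    for factor in v:
        factor = process(length <= 15)
    return out

15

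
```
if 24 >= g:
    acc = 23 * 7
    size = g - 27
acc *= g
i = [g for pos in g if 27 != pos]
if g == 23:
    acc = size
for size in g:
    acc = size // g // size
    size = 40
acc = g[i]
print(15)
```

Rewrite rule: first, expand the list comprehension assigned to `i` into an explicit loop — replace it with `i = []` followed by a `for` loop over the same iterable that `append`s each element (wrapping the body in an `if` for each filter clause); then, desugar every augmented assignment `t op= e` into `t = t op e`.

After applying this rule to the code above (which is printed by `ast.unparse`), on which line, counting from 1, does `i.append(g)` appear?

Transformed code:
if 24 >= g:
    acc = 23 * 7
    size = g - 27
acc = acc * g
i = []
for pos in g:
    if 27 != pos:
        i.append(g)
if g == 23:
    acc = size
for size in g:
    acc = size // g // size
    size = 40
acc = g[i]
print(15)

8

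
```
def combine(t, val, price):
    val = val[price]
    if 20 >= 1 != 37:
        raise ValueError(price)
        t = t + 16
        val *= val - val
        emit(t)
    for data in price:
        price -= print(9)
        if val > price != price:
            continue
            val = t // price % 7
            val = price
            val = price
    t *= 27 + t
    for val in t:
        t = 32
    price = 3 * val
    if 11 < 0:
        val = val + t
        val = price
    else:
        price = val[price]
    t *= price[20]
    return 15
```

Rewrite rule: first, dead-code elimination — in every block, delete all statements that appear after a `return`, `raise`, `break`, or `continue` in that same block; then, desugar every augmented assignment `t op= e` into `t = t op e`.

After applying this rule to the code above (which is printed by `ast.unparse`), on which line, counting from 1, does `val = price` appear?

15

Transformed code:
def combine(t, val, price):
    val = val[price]
    if 20 >= 1 != 37:
        raise ValueError(price)
    for data in price:
        price = price - print(9)
        if val > price != price:
            continue
    t = t * (27 + t)
    for val in t:
        t = 32
    price = 3 * val
    if 11 < 0:
        val = val + t
        val = price
    else:
        price = val[price]
    t = t * price[20]
    return 15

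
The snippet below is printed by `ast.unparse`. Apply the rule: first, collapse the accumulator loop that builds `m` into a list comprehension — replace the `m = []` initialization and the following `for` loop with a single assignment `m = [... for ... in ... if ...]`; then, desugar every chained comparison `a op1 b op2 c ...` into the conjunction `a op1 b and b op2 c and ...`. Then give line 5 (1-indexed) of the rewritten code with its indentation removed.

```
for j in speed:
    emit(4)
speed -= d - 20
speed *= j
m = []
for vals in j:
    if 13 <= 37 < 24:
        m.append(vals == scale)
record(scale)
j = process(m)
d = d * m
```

m = [vals == scale for vals in j if 13 <= 37 and 37 < 24]

Transformed code:
for j in speed:
    emit(4)
speed -= d - 20
speed *= j
m = [vals == scale for vals in j if 13 <= 37 and 37 < 24]
record(scale)
j = process(m)
d = d * m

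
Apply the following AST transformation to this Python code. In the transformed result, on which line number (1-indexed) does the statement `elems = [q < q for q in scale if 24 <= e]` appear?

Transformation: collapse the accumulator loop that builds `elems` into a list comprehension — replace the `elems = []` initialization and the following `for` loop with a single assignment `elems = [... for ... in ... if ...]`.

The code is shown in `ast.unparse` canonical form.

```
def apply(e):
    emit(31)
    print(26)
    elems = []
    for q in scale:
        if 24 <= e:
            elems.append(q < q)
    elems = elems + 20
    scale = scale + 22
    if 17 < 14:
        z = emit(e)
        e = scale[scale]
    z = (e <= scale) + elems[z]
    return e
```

Transformed code:
def apply(e):
    emit(31)
    print(26)
    elems = [q < q for q in scale if 24 <= e]
    elems = elems + 20
    scale = scale + 22
    if 17 < 14:
        z = emit(e)
        e = scale[scale]
    z = (e <= scale) + elems[z]
    return e

4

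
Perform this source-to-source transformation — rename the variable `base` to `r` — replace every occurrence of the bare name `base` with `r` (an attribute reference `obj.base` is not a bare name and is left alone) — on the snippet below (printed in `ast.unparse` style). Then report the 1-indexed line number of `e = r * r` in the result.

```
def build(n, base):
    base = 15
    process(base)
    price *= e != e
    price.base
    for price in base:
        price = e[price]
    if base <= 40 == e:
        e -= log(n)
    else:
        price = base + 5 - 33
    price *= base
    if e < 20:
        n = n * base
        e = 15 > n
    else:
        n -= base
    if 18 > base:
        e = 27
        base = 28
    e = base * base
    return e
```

Transformed code:
def build(n, r):
    r = 15
    process(r)
    price *= e != e
    price.base
    for price in r:
        price = e[price]
    if r <= 40 == e:
        e -= log(n)
    else:
        price = r + 5 - 33
    price *= r
    if e < 20:
        n = n * r
        e = 15 > n
    else:
        n -= r
    if 18 > r:
        e = 27
        r = 28
    e = r * r
    return e

21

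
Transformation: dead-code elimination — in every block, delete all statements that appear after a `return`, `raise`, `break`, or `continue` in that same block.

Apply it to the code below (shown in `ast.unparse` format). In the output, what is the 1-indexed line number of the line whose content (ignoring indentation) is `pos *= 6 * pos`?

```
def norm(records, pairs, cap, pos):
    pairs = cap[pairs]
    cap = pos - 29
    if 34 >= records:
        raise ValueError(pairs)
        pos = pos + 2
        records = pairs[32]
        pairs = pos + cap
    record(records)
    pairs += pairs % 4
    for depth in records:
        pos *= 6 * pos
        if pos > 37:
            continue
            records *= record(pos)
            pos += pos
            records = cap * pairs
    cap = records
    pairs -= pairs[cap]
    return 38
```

Transformed code:
def norm(records, pairs, cap, pos):
    pairs = cap[pairs]
    cap = pos - 29
    if 34 >= records:
        raise ValueError(pairs)
    record(records)
    pairs += pairs % 4
    for depth in records:
        pos *= 6 * pos
        if pos > 37:
            continue
    cap = records
    pairs -= pairs[cap]
    return 38

9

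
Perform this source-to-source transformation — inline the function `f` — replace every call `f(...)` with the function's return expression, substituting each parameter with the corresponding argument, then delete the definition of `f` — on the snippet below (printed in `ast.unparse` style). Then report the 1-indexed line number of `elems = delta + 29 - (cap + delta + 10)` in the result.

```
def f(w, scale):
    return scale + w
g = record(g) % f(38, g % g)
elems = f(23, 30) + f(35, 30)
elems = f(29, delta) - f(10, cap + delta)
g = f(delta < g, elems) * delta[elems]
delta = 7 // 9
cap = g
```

3

Transformed code:
g = record(g) % (g % g + 38)
elems = 30 + 23 + (30 + 35)
elems = delta + 29 - (cap + delta + 10)
g = (elems + (delta < g)) * delta[elems]
delta = 7 // 9
cap = g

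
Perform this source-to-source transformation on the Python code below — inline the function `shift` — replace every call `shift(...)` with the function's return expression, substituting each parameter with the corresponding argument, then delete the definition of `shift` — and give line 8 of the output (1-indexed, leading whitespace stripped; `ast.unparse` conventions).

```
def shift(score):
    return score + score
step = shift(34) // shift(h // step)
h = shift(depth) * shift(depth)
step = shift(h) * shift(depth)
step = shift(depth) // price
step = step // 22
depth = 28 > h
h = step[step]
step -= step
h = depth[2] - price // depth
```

step -= step

Transformed code:
step = (34 + 34) // (h // step + h // step)
h = (depth + depth) * (depth + depth)
step = (h + h) * (depth + depth)
step = (depth + depth) // price
step = step // 22
depth = 28 > h
h = step[step]
step -= step
h = depth[2] - price // depth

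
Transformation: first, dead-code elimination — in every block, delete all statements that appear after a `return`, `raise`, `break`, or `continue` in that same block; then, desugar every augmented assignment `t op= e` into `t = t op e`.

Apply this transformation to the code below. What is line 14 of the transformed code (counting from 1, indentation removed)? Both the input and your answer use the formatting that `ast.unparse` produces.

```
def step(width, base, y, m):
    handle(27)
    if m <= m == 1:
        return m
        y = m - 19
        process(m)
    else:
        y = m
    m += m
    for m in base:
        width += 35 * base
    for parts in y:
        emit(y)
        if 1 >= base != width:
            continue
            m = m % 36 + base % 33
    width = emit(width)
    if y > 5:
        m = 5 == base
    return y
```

width = emit(width)

Transformed code:
def step(width, base, y, m):
    handle(27)
    if m <= m == 1:
        return m
    else:
        y = m
    m = m + m
    for m in base:
        width = width + 35 * base
    for parts in y:
        emit(y)
        if 1 >= base != width:
            continue
    width = emit(width)
    if y > 5:
        m = 5 == base
    return y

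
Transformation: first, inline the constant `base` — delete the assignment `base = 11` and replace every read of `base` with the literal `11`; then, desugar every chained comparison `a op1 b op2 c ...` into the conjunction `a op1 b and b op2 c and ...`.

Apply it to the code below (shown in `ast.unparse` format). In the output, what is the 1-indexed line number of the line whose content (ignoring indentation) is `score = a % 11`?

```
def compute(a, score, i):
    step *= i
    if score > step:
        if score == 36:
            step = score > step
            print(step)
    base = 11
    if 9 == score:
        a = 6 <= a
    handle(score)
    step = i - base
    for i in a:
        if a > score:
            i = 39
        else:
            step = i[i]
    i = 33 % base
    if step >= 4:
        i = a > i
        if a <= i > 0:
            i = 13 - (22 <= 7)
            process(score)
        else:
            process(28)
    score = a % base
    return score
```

Transformed code:
def compute(a, score, i):
    step *= i
    if score > step:
        if score == 36:
            step = score > step
            print(step)
    if 9 == score:
        a = 6 <= a
    handle(score)
    step = i - 11
    for i in a:
        if a > score:
            i = 39
        else:
            step = i[i]
    i = 33 % 11
    if step >= 4:
        i = a > i
        if a <= i and i > 0:
            i = 13 - (22 <= 7)
            process(score)
        else:
            process(28)
    score = a % 11
    return score

24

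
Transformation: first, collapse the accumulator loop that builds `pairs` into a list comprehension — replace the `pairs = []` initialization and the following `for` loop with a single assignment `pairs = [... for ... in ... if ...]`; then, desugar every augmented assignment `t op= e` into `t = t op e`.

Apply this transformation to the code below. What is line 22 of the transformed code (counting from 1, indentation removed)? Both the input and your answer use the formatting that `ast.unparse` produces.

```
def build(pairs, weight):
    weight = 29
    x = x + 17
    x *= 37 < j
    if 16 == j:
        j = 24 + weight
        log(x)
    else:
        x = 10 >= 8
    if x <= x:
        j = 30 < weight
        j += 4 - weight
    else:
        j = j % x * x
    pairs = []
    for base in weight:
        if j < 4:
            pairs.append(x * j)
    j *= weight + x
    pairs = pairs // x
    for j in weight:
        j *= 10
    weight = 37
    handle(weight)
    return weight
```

return weight

Transformed code:
def build(pairs, weight):
    weight = 29
    x = x + 17
    x = x * (37 < j)
    if 16 == j:
        j = 24 + weight
        log(x)
    else:
        x = 10 >= 8
    if x <= x:
        j = 30 < weight
        j = j + (4 - weight)
    else:
        j = j % x * x
    pairs = [x * j for base in weight if j < 4]
    j = j * (weight + x)
    pairs = pairs // x
    for j in weight:
        j = j * 10
    weight = 37
    handle(weight)
    return weight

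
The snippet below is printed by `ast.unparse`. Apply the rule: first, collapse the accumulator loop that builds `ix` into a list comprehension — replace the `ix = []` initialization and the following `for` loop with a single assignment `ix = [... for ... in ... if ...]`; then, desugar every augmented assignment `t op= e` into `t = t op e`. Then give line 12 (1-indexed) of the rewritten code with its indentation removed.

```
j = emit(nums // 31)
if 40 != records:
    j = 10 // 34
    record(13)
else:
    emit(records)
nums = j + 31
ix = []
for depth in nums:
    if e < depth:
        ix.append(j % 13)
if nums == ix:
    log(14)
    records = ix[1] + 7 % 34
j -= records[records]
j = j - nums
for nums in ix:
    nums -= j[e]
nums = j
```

j = j - records[records]

Transformed code:
j = emit(nums // 31)
if 40 != records:
    j = 10 // 34
    record(13)
else:
    emit(records)
nums = j + 31
ix = [j % 13 for depth in nums if e < depth]
if nums == ix:
    log(14)
    records = ix[1] + 7 % 34
j = j - records[records]
j = j - nums
for nums in ix:
    nums = nums - j[e]
nums = j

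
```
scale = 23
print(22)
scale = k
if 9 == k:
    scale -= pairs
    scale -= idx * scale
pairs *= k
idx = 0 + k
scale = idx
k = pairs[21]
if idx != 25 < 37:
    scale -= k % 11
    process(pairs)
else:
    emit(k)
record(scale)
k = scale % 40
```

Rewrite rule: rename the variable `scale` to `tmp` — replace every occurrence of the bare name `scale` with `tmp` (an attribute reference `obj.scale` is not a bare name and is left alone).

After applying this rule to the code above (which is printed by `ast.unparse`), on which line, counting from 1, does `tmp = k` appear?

3

Transformed code:
tmp = 23
print(22)
tmp = k
if 9 == k:
    tmp -= pairs
    tmp -= idx * tmp
pairs *= k
idx = 0 + k
tmp = idx
k = pairs[21]
if idx != 25 < 37:
    tmp -= k % 11
    process(pairs)
else:
    emit(k)
record(tmp)
k = tmp % 40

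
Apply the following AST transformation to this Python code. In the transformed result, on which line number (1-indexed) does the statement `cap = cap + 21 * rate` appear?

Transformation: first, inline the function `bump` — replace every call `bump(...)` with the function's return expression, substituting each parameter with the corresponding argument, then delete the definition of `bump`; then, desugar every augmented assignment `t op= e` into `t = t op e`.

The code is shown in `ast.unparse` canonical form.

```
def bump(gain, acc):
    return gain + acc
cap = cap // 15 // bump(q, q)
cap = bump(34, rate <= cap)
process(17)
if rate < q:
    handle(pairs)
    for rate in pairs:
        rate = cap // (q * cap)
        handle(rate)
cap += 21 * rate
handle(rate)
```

Transformed code:
cap = cap // 15 // (q + q)
cap = 34 + (rate <= cap)
process(17)
if rate < q:
    handle(pairs)
    for rate in pairs:
        rate = cap // (q * cap)
        handle(rate)
cap = cap + 21 * rate
handle(rate)

9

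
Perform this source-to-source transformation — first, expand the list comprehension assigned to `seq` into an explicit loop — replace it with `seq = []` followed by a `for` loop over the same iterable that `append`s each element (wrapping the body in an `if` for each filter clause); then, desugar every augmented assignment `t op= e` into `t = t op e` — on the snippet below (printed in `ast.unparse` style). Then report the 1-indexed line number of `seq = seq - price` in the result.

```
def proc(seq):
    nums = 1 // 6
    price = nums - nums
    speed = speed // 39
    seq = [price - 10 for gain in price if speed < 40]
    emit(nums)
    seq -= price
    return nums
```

Transformed code:
def proc(seq):
    nums = 1 // 6
    price = nums - nums
    speed = speed // 39
    seq = []
    for gain in price:
        if speed < 40:
            seq.append(price - 10)
    emit(nums)
    seq = seq - price
    return nums

10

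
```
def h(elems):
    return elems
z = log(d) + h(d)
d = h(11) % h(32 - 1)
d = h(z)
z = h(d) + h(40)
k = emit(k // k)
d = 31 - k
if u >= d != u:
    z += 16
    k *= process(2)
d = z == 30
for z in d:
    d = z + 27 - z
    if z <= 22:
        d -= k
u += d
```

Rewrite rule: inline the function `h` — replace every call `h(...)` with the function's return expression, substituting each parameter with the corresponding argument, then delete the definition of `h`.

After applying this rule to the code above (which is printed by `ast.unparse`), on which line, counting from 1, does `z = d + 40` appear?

4

Transformed code:
z = log(d) + d
d = 11 % (32 - 1)
d = z
z = d + 40
k = emit(k // k)
d = 31 - k
if u >= d != u:
    z += 16
    k *= process(2)
d = z == 30
for z in d:
    d = z + 27 - z
    if z <= 22:
        d -= k
u += d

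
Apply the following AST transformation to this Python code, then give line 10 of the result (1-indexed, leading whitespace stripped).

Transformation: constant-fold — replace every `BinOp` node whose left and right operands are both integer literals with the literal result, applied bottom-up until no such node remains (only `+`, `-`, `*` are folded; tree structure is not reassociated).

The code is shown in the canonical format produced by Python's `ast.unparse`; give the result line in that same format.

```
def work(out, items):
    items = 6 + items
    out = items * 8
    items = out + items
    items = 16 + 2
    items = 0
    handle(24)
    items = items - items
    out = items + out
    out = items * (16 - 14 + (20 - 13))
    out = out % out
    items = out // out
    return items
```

out = items * 9

Transformed code:
def work(out, items):
    items = 6 + items
    out = items * 8
    items = out + items
    items = 18
    items = 0
    handle(24)
    items = items - items
    out = items + out
    out = items * 9
    out = out % out
    items = out // out
    return items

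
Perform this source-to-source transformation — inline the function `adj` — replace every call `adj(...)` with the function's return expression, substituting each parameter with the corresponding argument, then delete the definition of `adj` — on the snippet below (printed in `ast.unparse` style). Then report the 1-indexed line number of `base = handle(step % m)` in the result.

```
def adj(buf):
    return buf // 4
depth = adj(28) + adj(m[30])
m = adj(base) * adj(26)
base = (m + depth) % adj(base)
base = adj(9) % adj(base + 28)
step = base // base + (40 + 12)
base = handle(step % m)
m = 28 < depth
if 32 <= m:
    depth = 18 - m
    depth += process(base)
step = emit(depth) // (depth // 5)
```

6

Transformed code:
depth = 28 // 4 + m[30] // 4
m = base // 4 * (26 // 4)
base = (m + depth) % (base // 4)
base = 9 // 4 % ((base + 28) // 4)
step = base // base + (40 + 12)
base = handle(step % m)
m = 28 < depth
if 32 <= m:
    depth = 18 - m
    depth += process(base)
step = emit(depth) // (depth // 5)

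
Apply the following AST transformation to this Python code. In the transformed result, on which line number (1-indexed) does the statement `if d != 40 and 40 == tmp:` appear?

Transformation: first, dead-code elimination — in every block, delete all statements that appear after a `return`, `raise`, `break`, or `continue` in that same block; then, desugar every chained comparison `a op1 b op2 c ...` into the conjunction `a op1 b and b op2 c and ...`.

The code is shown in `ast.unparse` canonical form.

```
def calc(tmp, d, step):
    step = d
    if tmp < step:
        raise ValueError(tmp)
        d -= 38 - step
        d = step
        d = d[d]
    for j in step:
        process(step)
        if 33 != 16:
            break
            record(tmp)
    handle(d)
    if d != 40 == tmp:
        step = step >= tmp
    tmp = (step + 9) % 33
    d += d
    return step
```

Transformed code:
def calc(tmp, d, step):
    step = d
    if tmp < step:
        raise ValueError(tmp)
    for j in step:
        process(step)
        if 33 != 16:
            break
    handle(d)
    if d != 40 and 40 == tmp:
        step = step >= tmp
    tmp = (step + 9) % 33
    d += d
    return step

10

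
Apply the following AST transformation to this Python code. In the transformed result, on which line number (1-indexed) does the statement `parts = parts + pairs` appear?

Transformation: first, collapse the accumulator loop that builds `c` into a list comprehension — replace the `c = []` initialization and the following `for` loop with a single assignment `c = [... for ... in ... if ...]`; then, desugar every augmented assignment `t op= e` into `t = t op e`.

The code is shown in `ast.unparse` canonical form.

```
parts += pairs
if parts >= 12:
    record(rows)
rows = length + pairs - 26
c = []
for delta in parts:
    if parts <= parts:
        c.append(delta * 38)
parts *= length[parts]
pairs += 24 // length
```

1

Transformed code:
parts = parts + pairs
if parts >= 12:
    record(rows)
rows = length + pairs - 26
c = [delta * 38 for delta in parts if parts <= parts]
parts = parts * length[parts]
pairs = pairs + 24 // length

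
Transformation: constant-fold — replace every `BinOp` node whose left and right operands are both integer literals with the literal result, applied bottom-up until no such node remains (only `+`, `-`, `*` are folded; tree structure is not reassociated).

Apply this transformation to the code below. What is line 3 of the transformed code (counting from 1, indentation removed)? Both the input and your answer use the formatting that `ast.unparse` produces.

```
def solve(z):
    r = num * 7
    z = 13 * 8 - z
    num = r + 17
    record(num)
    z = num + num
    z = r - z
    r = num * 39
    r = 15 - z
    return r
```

Transformed code:
def solve(z):
    r = num * 7
    z = 104 - z
    num = r + 17
    record(num)
    z = num + num
    z = r - z
    r = num * 39
    r = 15 - z
    return r

z = 104 - z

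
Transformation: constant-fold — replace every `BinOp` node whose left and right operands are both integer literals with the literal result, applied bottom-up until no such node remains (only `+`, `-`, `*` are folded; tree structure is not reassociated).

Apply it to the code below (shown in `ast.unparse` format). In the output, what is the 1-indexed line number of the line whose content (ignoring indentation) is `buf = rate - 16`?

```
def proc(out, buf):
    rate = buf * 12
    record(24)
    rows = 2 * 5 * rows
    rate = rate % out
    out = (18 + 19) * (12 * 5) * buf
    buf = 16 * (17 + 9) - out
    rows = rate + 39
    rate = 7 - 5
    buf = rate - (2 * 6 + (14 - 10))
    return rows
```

10

Transformed code:
def proc(out, buf):
    rate = buf * 12
    record(24)
    rows = 10 * rows
    rate = rate % out
    out = 2220 * buf
    buf = 416 - out
    rows = rate + 39
    rate = 2
    buf = rate - 16
    return rows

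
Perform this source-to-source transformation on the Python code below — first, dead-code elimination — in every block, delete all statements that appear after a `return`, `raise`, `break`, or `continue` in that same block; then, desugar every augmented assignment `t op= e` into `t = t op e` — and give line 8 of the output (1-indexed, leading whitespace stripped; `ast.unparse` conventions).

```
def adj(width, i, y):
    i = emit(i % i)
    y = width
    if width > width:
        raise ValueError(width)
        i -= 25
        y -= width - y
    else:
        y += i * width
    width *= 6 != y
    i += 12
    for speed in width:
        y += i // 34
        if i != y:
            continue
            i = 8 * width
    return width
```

Transformed code:
def adj(width, i, y):
    i = emit(i % i)
    y = width
    if width > width:
        raise ValueError(width)
    else:
        y = y + i * width
    width = width * (6 != y)
    i = i + 12
    for speed in width:
        y = y + i // 34
        if i != y:
            continue
    return width

width = width * (6 != y)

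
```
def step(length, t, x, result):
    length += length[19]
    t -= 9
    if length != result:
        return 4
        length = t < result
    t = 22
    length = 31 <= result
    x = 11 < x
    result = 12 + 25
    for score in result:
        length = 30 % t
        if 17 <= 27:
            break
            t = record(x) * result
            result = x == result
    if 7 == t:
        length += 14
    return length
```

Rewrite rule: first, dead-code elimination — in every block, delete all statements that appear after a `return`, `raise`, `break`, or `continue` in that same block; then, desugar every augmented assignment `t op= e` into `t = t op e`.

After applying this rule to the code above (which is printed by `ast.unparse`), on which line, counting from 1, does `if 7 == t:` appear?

14

Transformed code:
def step(length, t, x, result):
    length = length + length[19]
    t = t - 9
    if length != result:
        return 4
    t = 22
    length = 31 <= result
    x = 11 < x
    result = 12 + 25
    for score in result:
        length = 30 % t
        if 17 <= 27:
            break
    if 7 == t:
        length = length + 14
    return length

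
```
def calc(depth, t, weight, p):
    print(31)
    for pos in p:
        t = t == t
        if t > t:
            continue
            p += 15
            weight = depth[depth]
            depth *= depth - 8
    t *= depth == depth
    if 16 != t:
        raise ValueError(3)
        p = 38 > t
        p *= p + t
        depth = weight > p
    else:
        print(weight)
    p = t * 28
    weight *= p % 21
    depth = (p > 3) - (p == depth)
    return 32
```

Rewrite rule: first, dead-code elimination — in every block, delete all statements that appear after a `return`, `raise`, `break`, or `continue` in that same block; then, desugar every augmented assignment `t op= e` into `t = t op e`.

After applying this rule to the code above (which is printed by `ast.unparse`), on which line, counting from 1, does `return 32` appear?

15

Transformed code:
def calc(depth, t, weight, p):
    print(31)
    for pos in p:
        t = t == t
        if t > t:
            continue
    t = t * (depth == depth)
    if 16 != t:
        raise ValueError(3)
    else:
        print(weight)
    p = t * 28
    weight = weight * (p % 21)
    depth = (p > 3) - (p == depth)
    return 32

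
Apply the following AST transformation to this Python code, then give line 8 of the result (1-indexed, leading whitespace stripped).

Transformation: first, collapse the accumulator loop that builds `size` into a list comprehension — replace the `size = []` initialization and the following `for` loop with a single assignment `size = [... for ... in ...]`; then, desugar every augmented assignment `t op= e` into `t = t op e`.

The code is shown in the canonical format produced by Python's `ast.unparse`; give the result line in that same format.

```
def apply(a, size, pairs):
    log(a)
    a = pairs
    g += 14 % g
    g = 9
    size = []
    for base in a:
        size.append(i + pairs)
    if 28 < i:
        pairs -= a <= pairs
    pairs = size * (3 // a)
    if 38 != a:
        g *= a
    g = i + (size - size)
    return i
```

pairs = pairs - (a <= pairs)

Transformed code:
def apply(a, size, pairs):
    log(a)
    a = pairs
    g = g + 14 % g
    g = 9
    size = [i + pairs for base in a]
    if 28 < i:
        pairs = pairs - (a <= pairs)
    pairs = size * (3 // a)
    if 38 != a:
        g = g * a
    g = i + (size - size)
    return i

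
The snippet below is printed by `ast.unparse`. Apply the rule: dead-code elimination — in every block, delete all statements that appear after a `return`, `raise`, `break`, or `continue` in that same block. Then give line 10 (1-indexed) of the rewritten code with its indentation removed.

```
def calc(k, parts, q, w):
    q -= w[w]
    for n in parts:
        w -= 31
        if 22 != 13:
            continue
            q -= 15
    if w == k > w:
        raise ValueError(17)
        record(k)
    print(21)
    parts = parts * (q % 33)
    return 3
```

parts = parts * (q % 33)

Transformed code:
def calc(k, parts, q, w):
    q -= w[w]
    for n in parts:
        w -= 31
        if 22 != 13:
            continue
    if w == k > w:
        raise ValueError(17)
    print(21)
    parts = parts * (q % 33)
    return 3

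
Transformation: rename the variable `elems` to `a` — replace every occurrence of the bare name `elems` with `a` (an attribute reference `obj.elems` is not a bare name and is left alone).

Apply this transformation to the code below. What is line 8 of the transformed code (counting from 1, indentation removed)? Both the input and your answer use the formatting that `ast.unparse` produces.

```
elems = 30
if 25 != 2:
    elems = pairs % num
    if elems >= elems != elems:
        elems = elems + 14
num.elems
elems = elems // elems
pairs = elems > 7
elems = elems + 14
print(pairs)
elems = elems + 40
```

pairs = a > 7

Transformed code:
a = 30
if 25 != 2:
    a = pairs % num
    if a >= a != a:
        a = a + 14
num.elems
a = a // a
pairs = a > 7
a = a + 14
print(pairs)
a = a + 40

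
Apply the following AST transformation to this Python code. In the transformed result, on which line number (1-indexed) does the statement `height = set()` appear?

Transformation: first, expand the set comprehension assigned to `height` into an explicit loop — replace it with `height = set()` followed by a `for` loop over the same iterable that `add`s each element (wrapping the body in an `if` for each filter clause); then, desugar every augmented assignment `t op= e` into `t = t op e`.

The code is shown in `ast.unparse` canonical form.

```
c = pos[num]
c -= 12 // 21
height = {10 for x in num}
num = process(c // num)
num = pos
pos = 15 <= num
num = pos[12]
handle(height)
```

Transformed code:
c = pos[num]
c = c - 12 // 21
height = set()
for x in num:
    height.add(10)
num = process(c // num)
num = pos
pos = 15 <= num
num = pos[12]
handle(height)

3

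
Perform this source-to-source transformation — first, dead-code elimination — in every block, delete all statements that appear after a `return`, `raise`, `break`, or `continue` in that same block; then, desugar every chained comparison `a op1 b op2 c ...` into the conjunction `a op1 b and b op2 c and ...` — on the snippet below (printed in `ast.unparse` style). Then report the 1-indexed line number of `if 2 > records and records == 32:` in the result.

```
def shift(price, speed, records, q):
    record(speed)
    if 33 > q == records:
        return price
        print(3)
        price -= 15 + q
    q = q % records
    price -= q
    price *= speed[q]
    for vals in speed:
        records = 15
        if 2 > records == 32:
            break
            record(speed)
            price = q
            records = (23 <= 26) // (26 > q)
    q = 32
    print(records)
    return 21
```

Transformed code:
def shift(price, speed, records, q):
    record(speed)
    if 33 > q and q == records:
        return price
    q = q % records
    price -= q
    price *= speed[q]
    for vals in speed:
        records = 15
        if 2 > records and records == 32:
            break
    q = 32
    print(records)
    return 21

10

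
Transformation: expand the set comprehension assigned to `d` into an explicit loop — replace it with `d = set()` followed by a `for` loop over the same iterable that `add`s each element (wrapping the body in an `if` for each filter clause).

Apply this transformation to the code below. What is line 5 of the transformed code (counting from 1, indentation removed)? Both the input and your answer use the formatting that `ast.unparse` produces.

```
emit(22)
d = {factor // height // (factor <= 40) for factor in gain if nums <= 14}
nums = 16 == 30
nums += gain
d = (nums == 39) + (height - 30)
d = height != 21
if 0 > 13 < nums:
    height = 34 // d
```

d.add(factor // height // (factor <= 40))

Transformed code:
emit(22)
d = set()
for factor in gain:
    if nums <= 14:
        d.add(factor // height // (factor <= 40))
nums = 16 == 30
nums += gain
d = (nums == 39) + (height - 30)
d = height != 21
if 0 > 13 < nums:
    height = 34 // d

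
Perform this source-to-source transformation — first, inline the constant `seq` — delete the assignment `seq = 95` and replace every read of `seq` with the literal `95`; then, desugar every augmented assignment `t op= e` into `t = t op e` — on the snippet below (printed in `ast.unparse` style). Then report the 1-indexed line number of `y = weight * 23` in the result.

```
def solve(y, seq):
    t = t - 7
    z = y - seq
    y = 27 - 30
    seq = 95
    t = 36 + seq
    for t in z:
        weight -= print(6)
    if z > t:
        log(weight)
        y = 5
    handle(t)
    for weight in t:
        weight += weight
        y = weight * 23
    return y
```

Transformed code:
def solve(y, seq):
    t = t - 7
    z = y - 95
    y = 27 - 30
    t = 36 + 95
    for t in z:
        weight = weight - print(6)
    if z > t:
        log(weight)
        y = 5
    handle(t)
    for weight in t:
        weight = weight + weight
        y = weight * 23
    return y

14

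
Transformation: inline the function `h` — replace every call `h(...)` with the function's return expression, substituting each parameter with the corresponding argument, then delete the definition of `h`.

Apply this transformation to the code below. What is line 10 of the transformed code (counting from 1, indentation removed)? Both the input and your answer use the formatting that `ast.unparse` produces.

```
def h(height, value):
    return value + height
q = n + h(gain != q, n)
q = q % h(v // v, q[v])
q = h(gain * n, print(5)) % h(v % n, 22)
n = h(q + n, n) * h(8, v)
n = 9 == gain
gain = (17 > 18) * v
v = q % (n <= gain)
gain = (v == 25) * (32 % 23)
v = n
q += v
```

q += v

Transformed code:
q = n + (n + (gain != q))
q = q % (q[v] + v // v)
q = (print(5) + gain * n) % (22 + v % n)
n = (n + (q + n)) * (v + 8)
n = 9 == gain
gain = (17 > 18) * v
v = q % (n <= gain)
gain = (v == 25) * (32 % 23)
v = n
q += v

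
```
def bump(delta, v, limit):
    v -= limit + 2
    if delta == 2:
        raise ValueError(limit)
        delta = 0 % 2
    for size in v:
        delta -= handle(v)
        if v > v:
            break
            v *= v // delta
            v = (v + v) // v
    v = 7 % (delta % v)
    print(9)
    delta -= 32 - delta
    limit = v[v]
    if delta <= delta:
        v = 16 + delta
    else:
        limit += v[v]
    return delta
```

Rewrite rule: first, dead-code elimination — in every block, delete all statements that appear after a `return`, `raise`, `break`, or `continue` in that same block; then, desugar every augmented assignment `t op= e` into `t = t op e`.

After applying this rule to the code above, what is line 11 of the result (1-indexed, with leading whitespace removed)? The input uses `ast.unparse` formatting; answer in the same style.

Transformed code:
def bump(delta, v, limit):
    v = v - (limit + 2)
    if delta == 2:
        raise ValueError(limit)
    for size in v:
        delta = delta - handle(v)
        if v > v:
            break
    v = 7 % (delta % v)
    print(9)
    delta = delta - (32 - delta)
    limit = v[v]
    if delta <= delta:
        v = 16 + delta
    else:
        limit = limit + v[v]
    return delta

delta = delta - (32 - delta)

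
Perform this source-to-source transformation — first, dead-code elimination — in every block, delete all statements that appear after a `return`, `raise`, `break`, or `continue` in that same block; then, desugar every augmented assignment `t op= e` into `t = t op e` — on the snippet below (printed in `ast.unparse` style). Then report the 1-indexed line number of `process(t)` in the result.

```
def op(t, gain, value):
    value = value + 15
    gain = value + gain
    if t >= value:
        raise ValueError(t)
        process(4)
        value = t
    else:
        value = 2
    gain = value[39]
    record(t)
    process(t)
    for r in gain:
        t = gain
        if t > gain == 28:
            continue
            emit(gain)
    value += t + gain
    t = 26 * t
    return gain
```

10

Transformed code:
def op(t, gain, value):
    value = value + 15
    gain = value + gain
    if t >= value:
        raise ValueError(t)
    else:
        value = 2
    gain = value[39]
    record(t)
    process(t)
    for r in gain:
        t = gain
        if t > gain == 28:
            continue
    value = value + (t + gain)
    t = 26 * t
    return gain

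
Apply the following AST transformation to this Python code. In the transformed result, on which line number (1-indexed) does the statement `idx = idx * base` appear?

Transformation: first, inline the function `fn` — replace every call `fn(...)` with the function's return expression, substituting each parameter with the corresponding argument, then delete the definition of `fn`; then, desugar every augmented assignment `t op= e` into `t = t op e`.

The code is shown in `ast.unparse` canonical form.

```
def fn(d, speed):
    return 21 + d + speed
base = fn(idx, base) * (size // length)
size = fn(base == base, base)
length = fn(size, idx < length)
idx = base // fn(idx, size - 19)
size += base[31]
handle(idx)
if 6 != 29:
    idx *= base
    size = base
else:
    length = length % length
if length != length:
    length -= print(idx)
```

8

Transformed code:
base = (21 + idx + base) * (size // length)
size = 21 + (base == base) + base
length = 21 + size + (idx < length)
idx = base // (21 + idx + (size - 19))
size = size + base[31]
handle(idx)
if 6 != 29:
    idx = idx * base
    size = base
else:
    length = length % length
if length != length:
    length = length - print(idx)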